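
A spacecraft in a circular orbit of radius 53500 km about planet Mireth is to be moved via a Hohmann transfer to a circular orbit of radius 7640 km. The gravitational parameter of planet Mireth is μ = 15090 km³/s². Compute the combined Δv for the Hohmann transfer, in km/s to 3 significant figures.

Transfer-ellipse semi-major axis a_t = (r₁ + r₂)/2 = (53500 + 7640)/2 = 30570 km.
At r₁ the circular-orbit speed is v₁ = √(μ/r₁) = 0.5311 km/s.
Transfer-orbit speed at r₁ (v² = μ(2/r − 1/a)): v_a = √[μ(2/r₁ − 1/a_t)] = 0.2655 km/s.
First burn Δv₁ = |v_a − v₁| = 0.2656 km/s.
At r₂, v₂ = √(μ/r₂) = 1.4054 km/s.
Transfer-orbit speed at r₂: v_p = √[μ(2/r₂ − 1/a_t)] = 1.8592 km/s.
Second burn Δv₂ = |v₂ − v_p| = 0.4538 km/s.
Δv = Δv₁ + Δv₂ = 0.2656 + 0.4538 = 0.7194 km/s.

Δv = 0.719 km/s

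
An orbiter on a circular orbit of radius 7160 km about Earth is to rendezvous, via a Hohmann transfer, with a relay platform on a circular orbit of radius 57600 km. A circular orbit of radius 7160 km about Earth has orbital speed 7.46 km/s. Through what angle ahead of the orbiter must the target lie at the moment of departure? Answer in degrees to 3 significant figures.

φ = 104°

From the circular-orbit relation v² = μ/r at r = 7160 km: μ = v²r = (7.46)² × 7160 = 3.98465×10^5 km³/s².
The Hohmann ellipse has a_t = (r₁ + r₂)/2 = 32380 km.
The half-period of the transfer ellipse is t = π√(a_t³/μ) = 29000 s.
The target's mean motion on its circular orbit is ω₂ = √(μ/r₂³) = 4.566×10^-5 rad/s.
Angle swept by the target during transfer: ω₂·t = 1.3241 rad = 75.87°.
The orbiter traverses 180° on the transfer ellipse, so the target must lead by 180° − 75.87° = 104°.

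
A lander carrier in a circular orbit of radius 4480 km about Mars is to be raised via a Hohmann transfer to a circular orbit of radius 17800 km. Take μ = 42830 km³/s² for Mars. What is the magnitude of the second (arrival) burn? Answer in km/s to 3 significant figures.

Δv₂ = 0.567 km/s

Semi-major axis of the transfer orbit: a_t = (4480 + 17800)/2 = 11140 km.
On the circular orbit at r = 17800 km, v_c = √(μ/r) = 1.5512 km/s.
Transfer-orbit speed at the same r (vis-viva, a = a_t): v_t = √[μ(2/r − 1/a_t)] = 0.98369 km/s.
Δv₂ = |v_t − v_c| = |0.98369 − 1.5512| = 0.5675 km/s.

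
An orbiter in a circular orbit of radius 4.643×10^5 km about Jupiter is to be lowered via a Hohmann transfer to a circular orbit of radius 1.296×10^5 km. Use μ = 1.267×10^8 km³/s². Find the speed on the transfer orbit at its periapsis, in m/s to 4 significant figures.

v = 39100 m/s

The Hohmann ellipse has a_t = (r₁ + r₂)/2 = 2.9695×10^5 km.
At periapsis, r = 1.296×10^5 km.
Vis-viva: v = √[μ(2/r − 1/a_t)] = √[1.267×10^8 × (2/1.296×10^5 − 1/2.9695×10^5)] = 39.10 km/s.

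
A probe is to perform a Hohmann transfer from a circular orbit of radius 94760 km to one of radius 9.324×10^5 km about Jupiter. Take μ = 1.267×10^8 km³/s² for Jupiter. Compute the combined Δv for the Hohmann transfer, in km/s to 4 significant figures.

Δv = 19.35 km/s

The Hohmann ellipse has a_t = (r₁ + r₂)/2 = 5.1358×10^5 km.
At r₁ the circular-orbit speed is v₁ = √(μ/r₁) = 36.57 km/s.
Transfer-orbit speed at r₁ (vis-viva equation): v_p = √[μ(2/r₁ − 1/a_t)] = 49.27 km/s.
First burn Δv₁ = |v_p − v₁| = 12.70 km/s.
Circular speed at r₂: v₂ = √(μ/r₂) = 11.657 km/s.
Transfer-orbit speed at r₂: v_a = √[μ(2/r₂ − 1/a_t)] = 5.0072 km/s.
Second burn Δv₂ = |v₂ − v_a| = 6.650 km/s.
Δv = Δv₁ + Δv₂ = 12.70 + 6.650 = 19.35 km/s.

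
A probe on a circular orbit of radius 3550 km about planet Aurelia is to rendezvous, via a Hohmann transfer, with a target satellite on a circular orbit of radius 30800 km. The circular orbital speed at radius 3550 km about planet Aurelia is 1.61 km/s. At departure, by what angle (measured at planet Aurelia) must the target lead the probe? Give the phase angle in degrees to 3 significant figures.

φ = 105°

From the circular-orbit relation v² = μ/r at r = 3550 km: μ = v²r = (1.61)² × 3550 = 9201.96 km³/s².
Transfer-ellipse semi-major axis a_t = (r₁ + r₂)/2 = (3550 + 30800)/2 = 17175 km.
Transfer time t = π√(a_t³/μ) = 73715 s.
Target angular speed ω₂ = √(μ/r₂³) = 1.7747×10^-5 rad/s.
Angle swept by the target during transfer: ω₂·t = 1.3082 rad = 74.95°.
The probe traverses 180° on the transfer ellipse, so the target must lead by 180° − 74.95° = 105°.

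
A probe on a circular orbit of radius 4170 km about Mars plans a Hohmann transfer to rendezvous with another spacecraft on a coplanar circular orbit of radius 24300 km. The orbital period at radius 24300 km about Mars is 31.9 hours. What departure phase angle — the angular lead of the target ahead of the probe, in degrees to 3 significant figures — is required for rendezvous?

φ = 99.3°

From Kepler's third law T² = 4π²r³/μ at r = 24300 km, T = 31.9 hours = 31.9 × 3600 s = 1.1484×10^5 s: μ = 4π²r³/T² = 42952.9 km³/s².
Transfer-ellipse semi-major axis a_t = (r₁ + r₂)/2 = (4170 + 24300)/2 = 14235 km.
The half-period of the transfer ellipse is t = π√(a_t³/μ) = 25744.8 s.
Target angular speed ω₂ = √(μ/r₂³) = 5.47125×10^-5 rad/s.
Angle swept by the target during transfer: ω₂·t = 1.40856 rad = 80.70°.
The probe traverses 180° on the transfer ellipse, so the target must lead by 180° − 80.70° = 99.3°.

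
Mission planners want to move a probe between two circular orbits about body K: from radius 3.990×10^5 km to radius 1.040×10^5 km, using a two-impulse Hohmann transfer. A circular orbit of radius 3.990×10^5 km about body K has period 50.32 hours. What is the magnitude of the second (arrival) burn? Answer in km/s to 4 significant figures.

Δv₂ = 7.036 km/s

From Kepler's third law T² = 4π²r³/μ at r = 3.990×10^5 km, T = 50.32 hours = 50.32 × 3600 s = 1.81152×10^5 s: μ = 4π²r³/T² = 7.64174×10^7 km³/s².
Semi-major axis of the transfer orbit: a_t = (3.990×10^5 + 1.040×10^5)/2 = 2.515×10^5 km.
Circular speed at r = 1.040×10^5 km: v_c = √(μ/r) = 27.107 km/s.
Transfer-orbit speed at the same r (vis-viva, a = a_t): v_t = √[μ(2/r − 1/a_t)] = 34.143 km/s.
Δv₂ = |v_t − v_c| = |34.143 − 27.107| = 7.036 km/s.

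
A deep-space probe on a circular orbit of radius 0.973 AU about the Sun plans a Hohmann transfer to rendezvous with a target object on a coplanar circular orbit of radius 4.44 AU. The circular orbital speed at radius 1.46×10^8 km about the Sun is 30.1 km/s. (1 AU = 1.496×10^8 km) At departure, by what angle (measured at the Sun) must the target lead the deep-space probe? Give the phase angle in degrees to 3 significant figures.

φ = 94.3°

From the circular-orbit relation v² = μ/r at r = 1.46×10^8 km: μ = v²r = (30.1)² × 1.46×10^8 = 1.32277×10^11 km³/s².
In km: r₁ = 0.973 × 1.496×10^8 = 1.455608×10^8 km; r₂ = 4.44 × 1.496×10^8 = 6.64224×10^8 km.
Transfer-ellipse semi-major axis a_t = (r₁ + r₂)/2 = (1.455608×10^8 + 6.64224×10^8)/2 = 4.048924×10^8 km.
Transfer time t = π√(a_t³/μ) = 7.0375×10^7 s.
The target's mean motion on its circular orbit is ω₂ = √(μ/r₂³) = 2.1246×10^-8 rad/s.
Angle swept by the target during transfer: ω₂·t = 1.4952 rad = 85.67°.
Arrival is 180° from departure on the ellipse, so φ = 180° − 85.67° = 94.3°.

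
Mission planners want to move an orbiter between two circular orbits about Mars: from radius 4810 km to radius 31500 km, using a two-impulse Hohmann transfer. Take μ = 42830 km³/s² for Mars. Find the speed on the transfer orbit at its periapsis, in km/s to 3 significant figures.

Transfer-ellipse semi-major axis a_t = (r₁ + r₂)/2 = (4810 + 31500)/2 = 18155 km.
At periapsis, r = 4810 km.
Vis-viva: v = √[μ(2/r − 1/a_t)] = √[42830 × (2/4810 − 1/18155)] = 3.931 km/s.

v = 3.93 km/s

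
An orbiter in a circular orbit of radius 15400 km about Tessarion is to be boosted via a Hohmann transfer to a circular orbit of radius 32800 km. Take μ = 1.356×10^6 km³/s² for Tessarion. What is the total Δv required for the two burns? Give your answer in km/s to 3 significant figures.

Transfer-ellipse semi-major axis a_t = (r₁ + r₂)/2 = (15400 + 32800)/2 = 24100 km.
Circular speed at r₁: v₁ = √(μ/r₁) = √(1.356×10^6/15400) = 9.3836 km/s.
Transfer-orbit speed at r₁ (v² = μ(2/r − 1/a)): v_p = √[μ(2/r₁ − 1/a_t)] = 10.947 km/s.
First burn Δv₁ = |v_p − v₁| = 1.563 km/s.
Circular speed at r₂: v₂ = √(μ/r₂) = 6.430 km/s.
Transfer-orbit speed at r₂: v_a = √[μ(2/r₂ − 1/a_t)] = 5.140 km/s.
Second burn Δv₂ = |v₂ − v_a| = 1.290 km/s.
Total Δv = Δv₁ + Δv₂ = 2.853 km/s.

Δv = 2.85 km/s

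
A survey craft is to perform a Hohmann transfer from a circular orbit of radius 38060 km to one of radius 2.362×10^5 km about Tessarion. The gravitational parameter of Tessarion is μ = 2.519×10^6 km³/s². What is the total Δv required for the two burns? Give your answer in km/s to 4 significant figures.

Semi-major axis of the transfer orbit: a_t = (38060 + 2.362×10^5)/2 = 1.3713×10^5 km.
At r₁ the circular-orbit speed is v₁ = √(μ/r₁) = 8.1354 km/s.
Transfer-orbit speed at r₁ (vis-viva equation): v_p = √[μ(2/r₁ − 1/a_t)] = 10.677 km/s.
First burn Δv₁ = |v_p − v₁| = 2.542 km/s.
At r₂, v₂ = √(μ/r₂) = 3.2657 km/s.
Transfer-orbit speed at r₂: v_a = √[μ(2/r₂ − 1/a_t)] = 1.7205 km/s.
Second burn Δv₂ = |v₂ − v_a| = 1.545 km/s.
Total Δv = Δv₁ + Δv₂ = 4.087 km/s.

Δv = 4.087 km/s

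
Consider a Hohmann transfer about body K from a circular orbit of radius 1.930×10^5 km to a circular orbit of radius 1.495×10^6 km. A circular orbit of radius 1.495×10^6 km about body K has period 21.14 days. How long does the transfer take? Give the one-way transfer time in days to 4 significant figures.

From Kepler's third law T² = 4π²r³/μ at r = 1.495×10^6 km, T = 21.14 days = 21.14 × 86400 s = 1.826496×10^6 s: μ = 4π²r³/T² = 3.95408×10^7 km³/s².
Transfer-ellipse semi-major axis a_t = (r₁ + r₂)/2 = (1.930×10^5 + 1.495×10^6)/2 = 8.440×10^5 km.
Transfer time t = π√(a_t³/μ) = π√((8.440×10^5)³ / 3.95408×10^7) = 3.874×10^5 s.
Converting: 3.874×10^5 s ÷ 86400 s/day = 4.484 days.

t = 4.484 days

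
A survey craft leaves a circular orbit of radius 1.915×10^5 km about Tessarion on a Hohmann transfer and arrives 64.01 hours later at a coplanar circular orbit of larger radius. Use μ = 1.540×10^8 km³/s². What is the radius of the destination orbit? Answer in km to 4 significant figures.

r₂ = 1.687×10^6 km

Transfer time t = 64.01 hours = 2.30436×10^5 s, and t = π√(a_t³/μ).
So a_t = (μ t²/π²)^(1/3) = (1.540×10^8 × (2.30436×10^5)² / π²)^(1/3) = 9.3923×10^5 km.
Since a_t = (r₁ + r₂)/2, r₂ = 2a_t − r₁ = 2×9.3923×10^5 − 1.915×10^5 = 1.68696×10^6 km.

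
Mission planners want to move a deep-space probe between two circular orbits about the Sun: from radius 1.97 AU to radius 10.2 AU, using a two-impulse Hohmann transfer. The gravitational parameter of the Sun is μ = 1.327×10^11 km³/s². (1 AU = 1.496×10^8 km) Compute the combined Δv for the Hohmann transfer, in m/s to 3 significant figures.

Δv = 10300 m/s

In km: r₁ = 1.97 × 1.496×10^8 = 2.94712×10^8 km; r₂ = 10.2 × 1.496×10^8 = 1.52592×10^9 km.
Transfer-ellipse semi-major axis a_t = (r₁ + r₂)/2 = (2.94712×10^8 + 1.52592×10^9)/2 = 9.10316×10^8 km.
Circular speed at r₁: v₁ = √(μ/r₁) = √(1.327×10^11/2.94712×10^8) = 21.220 km/s.
On the transfer ellipse at r₁, v² = μ(2/r − 1/a) gives v_p = √[μ(2/r₁ − 1/a_t)] = 27.473 km/s.
First burn Δv₁ = |v_p − v₁| = 6.253 km/s.
At r₂, v₂ = √(μ/r₂) = 9.325 km/s.
Transfer-orbit speed at r₂: v_a = √[μ(2/r₂ − 1/a_t)] = 5.306 km/s.
Second burn Δv₂ = |v₂ − v_a| = 4.019 km/s.
Δv = Δv₁ + Δv₂ = 6.253 + 4.019 = 10.27 km/s.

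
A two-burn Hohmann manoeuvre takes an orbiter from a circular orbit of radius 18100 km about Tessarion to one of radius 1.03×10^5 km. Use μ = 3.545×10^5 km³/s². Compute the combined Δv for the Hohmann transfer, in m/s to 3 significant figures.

Δv = 2190 m/s

Transfer-ellipse semi-major axis a_t = (r₁ + r₂)/2 = (18100 + 1.030×10^5)/2 = 60550 km.
Circular speed at r₁: v₁ = √(μ/r₁) = √(3.545×10^5/18100) = 4.426 km/s.
On the transfer ellipse at r₁, vis-viva equation gives v_p = √[μ(2/r₁ − 1/a_t)] = 5.772 km/s.
First burn Δv₁ = |v_p − v₁| = 1.346 km/s.
Circular speed at r₂: v₂ = √(μ/r₂) = 1.8552 km/s.
Transfer-orbit speed at r₂: v_a = √[μ(2/r₂ − 1/a_t)] = 1.0143 km/s.
Second burn Δv₂ = |v₂ − v_a| = 0.8409 km/s.
Total Δv = Δv₁ + Δv₂ = 2.187 km/s.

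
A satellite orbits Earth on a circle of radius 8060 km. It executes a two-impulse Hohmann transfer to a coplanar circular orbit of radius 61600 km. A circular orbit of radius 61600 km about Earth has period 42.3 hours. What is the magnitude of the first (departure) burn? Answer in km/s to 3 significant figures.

Δv₁ = 2.32 km/s

From Kepler's third law T² = 4π²r³/μ at r = 61600 km, T = 42.3 hours = 42.3 × 3600 s = 1.5228×10^5 s: μ = 4π²r³/T² = 3.97939×10^5 km³/s².
Transfer-ellipse semi-major axis a_t = (r₁ + r₂)/2 = (8060 + 61600)/2 = 34830 km.
On the circular orbit at r = 8060 km, v_c = √(μ/r) = 7.0265 km/s.
Transfer-orbit speed at the same r (vis-viva, a = a_t): v_t = √[μ(2/r − 1/a_t)] = 9.3445 km/s.
Δv₁ = |v_t − v_c| = |9.3445 − 7.0265| = 2.318 km/s.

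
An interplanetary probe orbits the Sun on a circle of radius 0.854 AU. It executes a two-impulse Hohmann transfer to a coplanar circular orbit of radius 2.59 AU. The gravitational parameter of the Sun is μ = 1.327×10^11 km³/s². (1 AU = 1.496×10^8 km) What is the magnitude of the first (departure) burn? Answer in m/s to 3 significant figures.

In km: r₁ = 0.854 × 1.496×10^8 = 1.277584×10^8 km; r₂ = 2.59 × 1.496×10^8 = 3.87464×10^8 km.
Transfer-ellipse semi-major axis a_t = (r₁ + r₂)/2 = (1.277584×10^8 + 3.87464×10^8)/2 = 2.576112×10^8 km.
On the circular orbit at r = 1.277584×10^8 km, v_c = √(μ/r) = 32.2285 km/s.
Transfer-orbit speed at the same r (vis-viva, a = a_t): v_t = √[μ(2/r − 1/a_t)] = 39.5252 km/s.
Δv₁ = |v_t − v_c| = |39.5252 − 32.2285| = 7.297 km/s.

Δv₁ = 7300 m/s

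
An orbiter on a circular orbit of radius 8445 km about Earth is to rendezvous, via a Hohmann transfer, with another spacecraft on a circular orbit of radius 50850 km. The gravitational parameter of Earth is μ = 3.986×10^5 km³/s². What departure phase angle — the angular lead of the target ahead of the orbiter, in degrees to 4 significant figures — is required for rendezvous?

Transfer-ellipse semi-major axis a_t = (r₁ + r₂)/2 = (8445 + 50850)/2 = 29647.5 km.
Transfer time t = π√(a_t³/μ) = 25402 s.
The target's mean motion on its circular orbit is ω₂ = √(μ/r₂³) = 5.5059×10^-5 rad/s.
Angle swept by the target during transfer: ω₂·t = 1.3986 rad = 80.13°.
Arrival is 180° from departure on the ellipse, so φ = 180° − 80.13° = 99.87°.

φ = 99.87°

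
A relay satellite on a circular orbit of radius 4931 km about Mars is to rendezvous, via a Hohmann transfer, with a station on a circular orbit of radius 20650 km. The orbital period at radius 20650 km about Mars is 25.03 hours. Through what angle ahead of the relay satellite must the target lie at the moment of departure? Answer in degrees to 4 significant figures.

From Kepler's third law T² = 4π²r³/μ at r = 20650 km, T = 25.03 hours = 25.03 × 3600 s = 90108 s: μ = 4π²r³/T² = 42814.7 km³/s².
The Hohmann ellipse has a_t = (r₁ + r₂)/2 = 12790.5 km.
The half-period of the transfer ellipse is t = π√(a_t³/μ) = 21962.6 s.
The target's mean motion on its circular orbit is ω₂ = √(μ/r₂³) = 6.97295×10^-5 rad/s.
Angle swept by the target during transfer: ω₂·t = 1.53144 rad = 87.75°.
The relay satellite traverses 180° on the transfer ellipse, so the target must lead by 180° − 87.75° = 92.25°.

φ = 92.25°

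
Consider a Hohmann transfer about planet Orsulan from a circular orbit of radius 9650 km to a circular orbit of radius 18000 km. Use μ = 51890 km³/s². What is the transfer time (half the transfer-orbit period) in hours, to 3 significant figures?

t = 6.23 hours

Transfer-ellipse semi-major axis a_t = (r₁ + r₂)/2 = (9650 + 18000)/2 = 13825 km.
By Kepler's third law the transfer-orbit period is T = 2π√(a_t³/μ), so t = T/2 = 22420 s.
Converting: 22420 s ÷ 3600 s/hour = 6.23 hours.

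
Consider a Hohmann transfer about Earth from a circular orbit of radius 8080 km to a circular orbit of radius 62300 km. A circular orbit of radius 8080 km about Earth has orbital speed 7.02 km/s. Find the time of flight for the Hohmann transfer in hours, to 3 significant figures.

t = 9.13 hours

From the circular-orbit relation v² = μ/r at r = 8080 km: μ = v²r = (7.02)² × 8080 = 3.98186×10^5 km³/s².
Semi-major axis of the transfer orbit: a_t = (8080 + 62300)/2 = 35190 km.
Half the transfer-orbit period gives t = π√(a_t³/μ) = 32870 s.
Converting: 32870 s ÷ 3600 s/hour = 9.13 hours.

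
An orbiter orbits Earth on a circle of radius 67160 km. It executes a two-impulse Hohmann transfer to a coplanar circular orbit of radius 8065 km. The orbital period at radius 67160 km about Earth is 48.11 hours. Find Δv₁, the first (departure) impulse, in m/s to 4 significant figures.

Δv₁ = 1308 m/s

From Kepler's third law T² = 4π²r³/μ at r = 67160 km, T = 48.11 hours = 48.11 × 3600 s = 1.73196×10^5 s: μ = 4π²r³/T² = 3.98672×10^5 km³/s².
The Hohmann ellipse has a_t = (r₁ + r₂)/2 = 37612.5 km.
Circular speed at r = 67160 km: v_c = √(μ/r) = 2.436 km/s.
Transfer-orbit speed at the same r (vis-viva, a = a_t): v_t = √[μ(2/r − 1/a_t)] = 1.128 km/s.
Δv₁ = |v_t − v_c| = |1.128 − 2.436| = 1.308 km/s.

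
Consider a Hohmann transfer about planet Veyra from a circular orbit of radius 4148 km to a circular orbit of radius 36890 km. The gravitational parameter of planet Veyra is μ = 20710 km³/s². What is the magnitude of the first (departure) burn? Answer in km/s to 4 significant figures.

Δv₁ = 0.7616 km/s

Semi-major axis of the transfer orbit: a_t = (4148 + 36890)/2 = 20519 km.
On the circular orbit at r = 4148 km, v_c = √(μ/r) = 2.23445 km/s.
Transfer-orbit speed at the same r (vis-viva, a = a_t): v_t = √[μ(2/r − 1/a_t)] = 2.99604 km/s.
Δv₁ = |v_t − v_c| = |2.99604 − 2.23445| = 0.7616 km/s.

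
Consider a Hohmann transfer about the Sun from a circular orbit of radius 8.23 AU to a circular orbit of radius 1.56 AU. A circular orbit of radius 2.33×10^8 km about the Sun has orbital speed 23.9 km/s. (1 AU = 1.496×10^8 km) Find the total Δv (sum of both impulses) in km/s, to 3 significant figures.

Δv = 11.6 km/s

From the circular-orbit relation v² = μ/r at r = 2.33×10^8 km: μ = v²r = (23.9)² × 2.33×10^8 = 1.33092×10^11 km³/s².
In km: r₁ = 8.23 × 1.496×10^8 = 1.231208×10^9 km; r₂ = 1.56 × 1.496×10^8 = 2.33376×10^8 km.
The Hohmann ellipse has a_t = (r₁ + r₂)/2 = 7.32292×10^8 km.
Circular speed at r₁: v₁ = √(μ/r₁) = √(1.33092×10^11/1.231208×10^9) = 10.397 km/s.
On the transfer ellipse at r₁, v² = μ(2/r − 1/a) gives v_a = √[μ(2/r₁ − 1/a_t)] = 5.8694 km/s.
First burn Δv₁ = |v_a − v₁| = 4.528 km/s.
At r₂, v₂ = √(μ/r₂) = 23.881 km/s.
Transfer-orbit speed at r₂: v_p = √[μ(2/r₂ − 1/a_t)] = 30.965 km/s.
Second burn Δv₂ = |v₂ − v_p| = 7.084 km/s.
Δv = Δv₁ + Δv₂ = 4.528 + 7.084 = 11.61 km/s.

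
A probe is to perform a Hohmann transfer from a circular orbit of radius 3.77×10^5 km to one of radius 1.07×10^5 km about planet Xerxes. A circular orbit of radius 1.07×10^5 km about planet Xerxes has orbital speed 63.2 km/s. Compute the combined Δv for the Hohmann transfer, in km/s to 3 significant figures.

From the circular-orbit relation v² = μ/r at r = 1.07×10^5 km: μ = v²r = (63.2)² × 1.07×10^5 = 4.27384×10^8 km³/s².
Transfer-ellipse semi-major axis a_t = (r₁ + r₂)/2 = (3.770×10^5 + 1.070×10^5)/2 = 2.420×10^5 km.
Circular speed at r₁: v₁ = √(μ/r₁) = √(4.27384×10^8/3.770×10^5) = 33.67 km/s.
On the transfer ellipse at r₁, v² = μ(2/r − 1/a) gives v_a = √[μ(2/r₁ − 1/a_t)] = 22.39 km/s.
First burn Δv₁ = |v_a − v₁| = 11.28 km/s.
At r₂, v₂ = √(μ/r₂) = 63.20 km/s.
Transfer-orbit speed at r₂: v_p = √[μ(2/r₂ − 1/a_t)] = 78.88 km/s.
Second burn Δv₂ = |v₂ − v_p| = 15.68 km/s.
Total Δv = Δv₁ + Δv₂ = 26.96 km/s.

Δv = 27.0 km/s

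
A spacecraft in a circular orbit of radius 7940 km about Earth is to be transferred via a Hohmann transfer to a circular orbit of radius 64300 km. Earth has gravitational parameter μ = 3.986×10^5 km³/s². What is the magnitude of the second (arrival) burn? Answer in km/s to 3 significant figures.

The Hohmann ellipse has a_t = (r₁ + r₂)/2 = 36120 km.
Circular speed at r = 64300 km: v_c = √(μ/r) = 2.48979 km/s.
Vis-viva on the transfer ellipse at r = 64300 km gives v_t = √[μ(2/r − 1/a_t)] = 1.16735 km/s.
Δv₂ = |v_t − v_c| = |1.16735 − 2.48979| = 1.322 km/s.

Δv₂ = 1.32 km/s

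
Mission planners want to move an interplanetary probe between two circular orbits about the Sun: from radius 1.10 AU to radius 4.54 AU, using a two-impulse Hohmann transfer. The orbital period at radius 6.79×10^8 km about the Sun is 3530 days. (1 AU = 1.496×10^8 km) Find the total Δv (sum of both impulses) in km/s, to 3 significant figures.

Δv = 12.9 km/s

From Kepler's third law T² = 4π²r³/μ at r = 6.79×10^8 km, T = 3530 days = 3530 × 86400 s = 3.04992×10^8 s: μ = 4π²r³/T² = 1.32859×10^11 km³/s².
In km: r₁ = 1.10 × 1.496×10^8 = 1.6456×10^8 km; r₂ = 4.54 × 1.496×10^8 = 6.79184×10^8 km.
Transfer-ellipse semi-major axis a_t = (r₁ + r₂)/2 = (1.6456×10^8 + 6.79184×10^8)/2 = 4.21872×10^8 km.
Circular speed at r₁: v₁ = √(μ/r₁) = √(1.32859×10^11/1.6456×10^8) = 28.414 km/s.
Transfer-orbit speed at r₁ (v² = μ(2/r − 1/a)): v_p = √[μ(2/r₁ − 1/a_t)] = 36.053 km/s.
First burn Δv₁ = |v_p − v₁| = 7.639 km/s.
Circular speed at r₂: v₂ = √(μ/r₂) = 13.986 km/s.
Transfer-orbit speed at r₂: v_a = √[μ(2/r₂ − 1/a_t)] = 8.7352 km/s.
Second burn Δv₂ = |v₂ − v_a| = 5.251 km/s.
Δv = Δv₁ + Δv₂ = 7.639 + 5.251 = 12.89 km/s.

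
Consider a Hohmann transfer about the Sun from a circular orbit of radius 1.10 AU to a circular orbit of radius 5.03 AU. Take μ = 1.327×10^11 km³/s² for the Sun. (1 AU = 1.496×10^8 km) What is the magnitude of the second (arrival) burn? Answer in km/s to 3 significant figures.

Δv₂ = 5.32 km/s

In km: r₁ = 1.10 × 1.496×10^8 = 1.6456×10^8 km; r₂ = 5.03 × 1.496×10^8 = 7.52488×10^8 km.
Semi-major axis of the transfer orbit: a_t = (1.6456×10^8 + 7.52488×10^8)/2 = 4.58524×10^8 km.
Circular speed at r = 7.52488×10^8 km: v_c = √(μ/r) = 13.2796 km/s.
Vis-viva on the transfer ellipse at r = 7.52488×10^8 km gives v_t = √[μ(2/r − 1/a_t)] = 7.95549 km/s.
Δv₂ = |v_t − v_c| = |7.95549 − 13.2796| = 5.324 km/s.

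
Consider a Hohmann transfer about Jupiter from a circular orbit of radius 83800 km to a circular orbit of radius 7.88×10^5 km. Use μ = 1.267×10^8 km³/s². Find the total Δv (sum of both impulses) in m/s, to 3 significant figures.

Semi-major axis of the transfer orbit: a_t = (83800 + 7.880×10^5)/2 = 4.359×10^5 km.
At r₁ the circular-orbit speed is v₁ = √(μ/r₁) = 38.88 km/s.
Transfer-orbit speed at r₁ (v² = μ(2/r − 1/a)): v_p = √[μ(2/r₁ − 1/a_t)] = 52.28 km/s.
First burn Δv₁ = |v_p − v₁| = 13.40 km/s.
At r₂, v₂ = √(μ/r₂) = 12.68 km/s.
Transfer-orbit speed at r₂: v_a = √[μ(2/r₂ − 1/a_t)] = 5.560 km/s.
Second burn Δv₂ = |v₂ − v_a| = 7.120 km/s.
Total Δv = Δv₁ + Δv₂ = 20.52 km/s.

Δv = 20500 m/s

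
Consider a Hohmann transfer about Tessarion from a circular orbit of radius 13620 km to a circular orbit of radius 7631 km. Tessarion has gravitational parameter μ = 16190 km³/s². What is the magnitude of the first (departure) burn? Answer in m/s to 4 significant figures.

Δv₁ = 166.3 m/s

Semi-major axis of the transfer orbit: a_t = (13620 + 7631)/2 = 10625.5 km.
On the circular orbit at r = 13620 km, v_c = √(μ/r) = 1.0903 km/s.
Vis-viva on the transfer ellipse at r = 13620 km gives v_t = √[μ(2/r − 1/a_t)] = 0.92396 km/s.
Δv₁ = |v_t − v_c| = |0.92396 − 1.0903| = 0.1663 km/s.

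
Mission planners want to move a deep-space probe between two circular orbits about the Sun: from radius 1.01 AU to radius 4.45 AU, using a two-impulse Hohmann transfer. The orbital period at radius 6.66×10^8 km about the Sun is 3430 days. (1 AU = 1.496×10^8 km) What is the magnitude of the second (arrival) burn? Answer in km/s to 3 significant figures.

From Kepler's third law T² = 4π²r³/μ at r = 6.66×10^8 km, T = 3430 days = 3430 × 86400 s = 2.96352×10^8 s: μ = 4π²r³/T² = 1.32790×10^11 km³/s².
In km: r₁ = 1.01 × 1.496×10^8 = 1.51096×10^8 km; r₂ = 4.45 × 1.496×10^8 = 6.6572×10^8 km.
Transfer-ellipse semi-major axis a_t = (r₁ + r₂)/2 = (1.51096×10^8 + 6.6572×10^8)/2 = 4.08408×10^8 km.
On the circular orbit at r = 6.6572×10^8 km, v_c = √(μ/r) = 14.1233 km/s.
Transfer-orbit speed at the same r (vis-viva, a = a_t): v_t = √[μ(2/r − 1/a_t)] = 8.59047 km/s.
Δv₂ = |v_t − v_c| = |8.59047 − 14.1233| = 5.533 km/s.

Δv₂ = 5.53 km/s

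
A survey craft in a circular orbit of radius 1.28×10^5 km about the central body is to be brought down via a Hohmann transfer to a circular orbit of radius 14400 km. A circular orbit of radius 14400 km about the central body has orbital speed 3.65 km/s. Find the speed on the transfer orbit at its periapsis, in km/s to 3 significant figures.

v = 4.89 km/s

From the circular-orbit relation v² = μ/r at r = 14400 km: μ = v²r = (3.65)² × 14400 = 1.91844×10^5 km³/s².
The Hohmann ellipse has a_t = (r₁ + r₂)/2 = 71200 km.
At periapsis, r = 14400 km.
Vis-viva: v = √[μ(2/r − 1/a_t)] = √[1.91844×10^5 × (2/14400 − 1/71200)] = 4.894 km/s.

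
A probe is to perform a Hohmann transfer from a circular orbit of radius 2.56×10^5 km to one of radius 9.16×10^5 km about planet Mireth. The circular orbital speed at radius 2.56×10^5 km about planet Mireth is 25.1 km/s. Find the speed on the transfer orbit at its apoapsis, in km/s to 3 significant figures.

From the circular-orbit relation v² = μ/r at r = 2.56×10^5 km: μ = v²r = (25.1)² × 2.56×10^5 = 1.61283×10^8 km³/s².
Transfer-ellipse semi-major axis a_t = (r₁ + r₂)/2 = (2.560×10^5 + 9.160×10^5)/2 = 5.860×10^5 km.
At apoapsis, r = 9.160×10^5 km.
Applying v² = μ(2/r − 1/a_t): v = 8.770 km/s.

v = 8.77 km/s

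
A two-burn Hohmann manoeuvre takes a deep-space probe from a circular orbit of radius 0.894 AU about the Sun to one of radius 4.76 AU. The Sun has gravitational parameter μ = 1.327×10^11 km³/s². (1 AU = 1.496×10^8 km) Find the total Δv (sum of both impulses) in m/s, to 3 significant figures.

Δv = 15300 m/s

In km: r₁ = 0.894 × 1.496×10^8 = 1.337424×10^8 km; r₂ = 4.76 × 1.496×10^8 = 7.12096×10^8 km.
Transfer-ellipse semi-major axis a_t = (r₁ + r₂)/2 = (1.337424×10^8 + 7.12096×10^8)/2 = 4.229192×10^8 km.
At r₁ the circular-orbit speed is v₁ = √(μ/r₁) = 31.499 km/s.
On the transfer ellipse at r₁, vis-viva gives v_p = √[μ(2/r₁ − 1/a_t)] = 40.873 km/s.
First burn Δv₁ = |v_p − v₁| = 9.374 km/s.
Circular speed at r₂: v₂ = √(μ/r₂) = 13.651 km/s.
Transfer-orbit speed at r₂: v_a = √[μ(2/r₂ − 1/a_t)] = 7.6767 km/s.
Second burn Δv₂ = |v₂ − v_a| = 5.974 km/s.
Total Δv = Δv₁ + Δv₂ = 15.35 km/s.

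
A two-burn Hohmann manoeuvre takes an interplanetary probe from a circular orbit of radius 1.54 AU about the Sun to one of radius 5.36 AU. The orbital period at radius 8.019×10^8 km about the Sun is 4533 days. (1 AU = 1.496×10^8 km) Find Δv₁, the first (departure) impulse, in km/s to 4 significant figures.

From Kepler's third law T² = 4π²r³/μ at r = 8.019×10^8 km, T = 4533 days = 4533 × 86400 s = 3.916512×10^8 s: μ = 4π²r³/T² = 1.32715×10^11 km³/s².
In km: r₁ = 1.54 × 1.496×10^8 = 2.30384×10^8 km; r₂ = 5.36 × 1.496×10^8 = 8.01856×10^8 km.
The Hohmann ellipse has a_t = (r₁ + r₂)/2 = 5.1612×10^8 km.
On the circular orbit at r = 2.30384×10^8 km, v_c = √(μ/r) = 24.001 km/s.
Transfer-orbit speed at the same r (vis-viva, a = a_t): v_t = √[μ(2/r − 1/a_t)] = 29.916 km/s.
Δv₁ = |v_t − v_c| = |29.916 − 24.001| = 5.915 km/s.

Δv₁ = 5.915 km/s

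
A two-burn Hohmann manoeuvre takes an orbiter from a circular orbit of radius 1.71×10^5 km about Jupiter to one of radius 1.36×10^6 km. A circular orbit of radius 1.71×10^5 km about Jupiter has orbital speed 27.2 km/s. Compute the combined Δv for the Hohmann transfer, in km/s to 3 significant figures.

From the circular-orbit relation v² = μ/r at r = 1.71×10^5 km: μ = v²r = (27.2)² × 1.71×10^5 = 1.26513×10^8 km³/s².
Semi-major axis of the transfer orbit: a_t = (1.710×10^5 + 1.360×10^6)/2 = 7.655×10^5 km.
At r₁ the circular-orbit speed is v₁ = √(μ/r₁) = 27.200 km/s.
On the transfer ellipse at r₁, vis-viva gives v_p = √[μ(2/r₁ − 1/a_t)] = 36.255 km/s.
First burn Δv₁ = |v_p − v₁| = 9.055 km/s.
At r₂, v₂ = √(μ/r₂) = 9.645 km/s.
Transfer-orbit speed at r₂: v_a = √[μ(2/r₂ − 1/a_t)] = 4.559 km/s.
Second burn Δv₂ = |v₂ − v_a| = 5.086 km/s.
Total Δv = Δv₁ + Δv₂ = 14.14 km/s.

Δv = 14.1 km/s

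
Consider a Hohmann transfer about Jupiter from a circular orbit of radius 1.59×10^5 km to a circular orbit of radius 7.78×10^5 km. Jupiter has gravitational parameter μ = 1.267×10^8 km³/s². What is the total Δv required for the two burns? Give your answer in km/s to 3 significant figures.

Transfer-ellipse semi-major axis a_t = (r₁ + r₂)/2 = (1.590×10^5 + 7.780×10^5)/2 = 4.685×10^5 km.
At r₁ the circular-orbit speed is v₁ = √(μ/r₁) = 28.2286 km/s.
Transfer-orbit speed at r₁ (vis-viva): v_p = √[μ(2/r₁ − 1/a_t)] = 36.3768 km/s.
First burn Δv₁ = |v_p − v₁| = 8.1482 km/s.
Circular speed at r₂: v₂ = √(μ/r₂) = 12.7614 km/s.
Transfer-orbit speed at r₂: v_a = √[μ(2/r₂ − 1/a_t)] = 7.43434 km/s.
Second burn Δv₂ = |v₂ − v_a| = 5.3271 km/s.
Total Δv = Δv₁ + Δv₂ = 13.48 km/s.

Δv = 13.5 km/s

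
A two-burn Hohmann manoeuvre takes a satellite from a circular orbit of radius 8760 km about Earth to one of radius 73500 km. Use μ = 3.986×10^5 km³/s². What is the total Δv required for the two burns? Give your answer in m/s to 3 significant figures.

Semi-major axis of the transfer orbit: a_t = (8760 + 73500)/2 = 41130 km.
Circular speed at r₁: v₁ = √(μ/r₁) = √(3.986×10^5/8760) = 6.7455 km/s.
Transfer-orbit speed at r₁ (vis-viva): v_p = √[μ(2/r₁ − 1/a_t)] = 9.0174 km/s.
First burn Δv₁ = |v_p − v₁| = 2.272 km/s.
Circular speed at r₂: v₂ = √(μ/r₂) = 2.329 km/s.
Transfer-orbit speed at r₂: v_a = √[μ(2/r₂ − 1/a_t)] = 1.075 km/s.
Second burn Δv₂ = |v₂ − v_a| = 1.254 km/s.
Total Δv = Δv₁ + Δv₂ = 3.526 km/s.

Δv = 3530 m/s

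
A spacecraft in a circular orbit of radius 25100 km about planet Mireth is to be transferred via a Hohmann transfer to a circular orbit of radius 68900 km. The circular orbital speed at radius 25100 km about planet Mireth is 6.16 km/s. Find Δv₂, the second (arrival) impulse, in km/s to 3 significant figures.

From the circular-orbit relation v² = μ/r at r = 25100 km: μ = v²r = (6.16)² × 25100 = 9.52435×10^5 km³/s².
The Hohmann ellipse has a_t = (r₁ + r₂)/2 = 47000 km.
Circular speed at r = 68900 km: v_c = √(μ/r) = 3.718 km/s.
Transfer-orbit speed at the same r (vis-viva, a = a_t): v_t = √[μ(2/r − 1/a_t)] = 2.717 km/s.
Δv₂ = |v_t − v_c| = |2.717 − 3.718| = 1.001 km/s.

Δv₂ = 1.00 km/s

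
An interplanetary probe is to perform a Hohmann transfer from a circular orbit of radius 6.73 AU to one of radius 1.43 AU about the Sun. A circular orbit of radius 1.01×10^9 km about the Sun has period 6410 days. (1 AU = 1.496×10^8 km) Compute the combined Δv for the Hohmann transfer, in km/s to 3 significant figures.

Δv = 11.8 km/s

From Kepler's third law T² = 4π²r³/μ at r = 1.01×10^9 km, T = 6410 days = 6410 × 86400 s = 5.53824×10^8 s: μ = 4π²r³/T² = 1.32611×10^11 km³/s².
In km: r₁ = 6.73 × 1.496×10^8 = 1.006808×10^9 km; r₂ = 1.43 × 1.496×10^8 = 2.13928×10^8 km.
The Hohmann ellipse has a_t = (r₁ + r₂)/2 = 6.10368×10^8 km.
At r₁ the circular-orbit speed is v₁ = √(μ/r₁) = 11.4767 km/s.
On the transfer ellipse at r₁, vis-viva gives v_a = √[μ(2/r₁ − 1/a_t)] = 6.79446 km/s.
First burn Δv₁ = |v_a − v₁| = 4.682 km/s.
At r₂, v₂ = √(μ/r₂) = 24.898 km/s.
Transfer-orbit speed at r₂: v_p = √[μ(2/r₂ − 1/a_t)] = 31.977 km/s.
Second burn Δv₂ = |v₂ − v_p| = 7.079 km/s.
Δv = Δv₁ + Δv₂ = 4.682 + 7.079 = 11.76 km/s.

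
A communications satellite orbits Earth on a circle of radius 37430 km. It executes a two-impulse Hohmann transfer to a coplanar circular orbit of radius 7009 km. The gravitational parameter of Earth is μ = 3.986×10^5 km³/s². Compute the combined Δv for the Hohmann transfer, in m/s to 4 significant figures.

Δv = 3677 m/s

Semi-major axis of the transfer orbit: a_t = (37430 + 7009)/2 = 22219.5 km.
At r₁ the circular-orbit speed is v₁ = √(μ/r₁) = 3.263 km/s.
Transfer-orbit speed at r₁ (vis-viva): v_a = √[μ(2/r₁ − 1/a_t)] = 1.833 km/s.
First burn Δv₁ = |v_a − v₁| = 1.430 km/s.
At r₂, v₂ = √(μ/r₂) = 7.541 km/s.
Transfer-orbit speed at r₂: v_p = √[μ(2/r₂ − 1/a_t)] = 9.788 km/s.
Second burn Δv₂ = |v₂ − v_p| = 2.247 km/s.
Total Δv = Δv₁ + Δv₂ = 3.677 km/s.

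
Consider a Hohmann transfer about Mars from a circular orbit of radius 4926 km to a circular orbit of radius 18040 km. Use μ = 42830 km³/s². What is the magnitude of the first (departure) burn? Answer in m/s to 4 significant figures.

Δv₁ = 747.2 m/s

The Hohmann ellipse has a_t = (r₁ + r₂)/2 = 11483 km.
Circular speed at r = 4926 km: v_c = √(μ/r) = 2.9487 km/s.
Vis-viva on the transfer ellipse at r = 4926 km gives v_t = √[μ(2/r − 1/a_t)] = 3.6959 km/s.
Δv₁ = |v_t − v_c| = |3.6959 − 2.9487| = 0.7472 km/s.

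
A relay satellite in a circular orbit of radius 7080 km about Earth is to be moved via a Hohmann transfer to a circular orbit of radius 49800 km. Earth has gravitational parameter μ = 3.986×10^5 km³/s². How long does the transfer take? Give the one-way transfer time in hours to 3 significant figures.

Transfer-ellipse semi-major axis a_t = (r₁ + r₂)/2 = (7080 + 49800)/2 = 28440 km.
Transfer time t = π√(a_t³/μ) = π√((28440)³ / 3.986×10^5) = 23870 s.
Converting: 23870 s ÷ 3600 s/hour = 6.63 hours.

t = 6.63 hours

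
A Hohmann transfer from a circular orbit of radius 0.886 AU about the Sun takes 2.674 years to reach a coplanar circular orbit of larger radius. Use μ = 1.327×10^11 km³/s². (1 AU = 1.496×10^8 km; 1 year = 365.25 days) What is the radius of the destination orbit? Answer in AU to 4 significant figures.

r₂ = 5.230 AU

In km: r₁ = 0.886 × 1.496×10^8 = 1.325456×10^8 km.
Transfer time t = 2.674 years × 365.25 × 86400 s = 8.43850224×10^7 s, and t = π√(a_t³/μ).
So a_t = (μ t²/π²)^(1/3) = (1.327×10^11 × (8.43850224×10^7)² / π²)^(1/3) = 4.5747×10^8 km.
Since a_t = (r₁ + r₂)/2, r₂ = 2a_t − r₁ = 2×4.5747×10^8 − 1.325456×10^8 = 7.823944×10^8 km.
In AU: r₂ = 7.823944×10^8 / 1.496×10^8 = 5.230 AU.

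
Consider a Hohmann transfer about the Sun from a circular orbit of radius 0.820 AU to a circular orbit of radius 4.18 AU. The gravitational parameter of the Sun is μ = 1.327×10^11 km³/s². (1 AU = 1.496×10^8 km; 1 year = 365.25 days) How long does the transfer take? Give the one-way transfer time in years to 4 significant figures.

In km: r₁ = 0.820 × 1.496×10^8 = 1.22672×10^8 km; r₂ = 4.18 × 1.496×10^8 = 6.25328×10^8 km.
Semi-major axis of the transfer orbit: a_t = (1.22672×10^8 + 6.25328×10^8)/2 = 3.740×10^8 km.
Half the transfer-orbit period gives t = π√(a_t³/μ) = 6.238×10^7 s.
Converting: 6.238×10^7 s ÷ 3.15576×10^7 s/year (365.25 × 86400) = 1.977 years.

t = 1.977 years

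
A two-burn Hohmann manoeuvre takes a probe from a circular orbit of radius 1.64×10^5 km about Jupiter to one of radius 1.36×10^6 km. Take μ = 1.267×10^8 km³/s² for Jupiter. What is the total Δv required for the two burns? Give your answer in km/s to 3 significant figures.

Δv = 14.5 km/s

The Hohmann ellipse has a_t = (r₁ + r₂)/2 = 7.620×10^5 km.
At r₁ the circular-orbit speed is v₁ = √(μ/r₁) = 27.795 km/s.
Transfer-orbit speed at r₁ (vis-viva equation): v_p = √[μ(2/r₁ − 1/a_t)] = 37.133 km/s.
First burn Δv₁ = |v_p − v₁| = 9.338 km/s.
Circular speed at r₂: v₂ = √(μ/r₂) = 9.652 km/s.
Transfer-orbit speed at r₂: v_a = √[μ(2/r₂ − 1/a_t)] = 4.478 km/s.
Second burn Δv₂ = |v₂ − v_a| = 5.174 km/s.
Δv = Δv₁ + Δv₂ = 9.338 + 5.174 = 14.51 km/s.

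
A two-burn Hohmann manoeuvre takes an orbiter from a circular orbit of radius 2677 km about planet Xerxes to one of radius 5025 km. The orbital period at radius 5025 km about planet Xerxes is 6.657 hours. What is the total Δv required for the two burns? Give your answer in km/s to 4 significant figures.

Δv = 0.4759 km/s

From Kepler's third law T² = 4π²r³/μ at r = 5025 km, T = 6.657 hours = 6.657 × 3600 s = 23965.2 s: μ = 4π²r³/T² = 8721.79 km³/s².
Transfer-ellipse semi-major axis a_t = (r₁ + r₂)/2 = (2677 + 5025)/2 = 3851 km.
At r₁ the circular-orbit speed is v₁ = √(μ/r₁) = 1.8050 km/s.
On the transfer ellipse at r₁, vis-viva equation gives v_p = √[μ(2/r₁ − 1/a_t)] = 2.0619 km/s.
First burn Δv₁ = |v_p − v₁| = 0.2569 km/s.
Circular speed at r₂: v₂ = √(μ/r₂) = 1.317 km/s.
Transfer-orbit speed at r₂: v_a = √[μ(2/r₂ − 1/a_t)] = 1.098 km/s.
Second burn Δv₂ = |v₂ − v_a| = 0.2190 km/s.
Δv = Δv₁ + Δv₂ = 0.2569 + 0.2190 = 0.4759 km/s.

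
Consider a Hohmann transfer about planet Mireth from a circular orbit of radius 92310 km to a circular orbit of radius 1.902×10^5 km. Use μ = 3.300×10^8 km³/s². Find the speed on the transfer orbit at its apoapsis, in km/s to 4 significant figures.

Transfer-ellipse semi-major axis a_t = (r₁ + r₂)/2 = (92310 + 1.902×10^5)/2 = 1.41255×10^5 km.
The apoapsis of the transfer ellipse is at r = 1.902×10^5 km.
Applying v² = μ(2/r − 1/a_t): v = 33.67 km/s.

v = 33.67 km/s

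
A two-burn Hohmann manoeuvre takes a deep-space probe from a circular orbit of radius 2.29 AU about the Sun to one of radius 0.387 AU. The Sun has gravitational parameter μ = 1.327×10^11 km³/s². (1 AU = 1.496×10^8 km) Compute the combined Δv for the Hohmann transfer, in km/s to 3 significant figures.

Δv = 23.8 km/s

In km: r₁ = 2.29 × 1.496×10^8 = 3.42584×10^8 km; r₂ = 0.387 × 1.496×10^8 = 5.78952×10^7 km.
Semi-major axis of the transfer orbit: a_t = (3.42584×10^8 + 5.78952×10^7)/2 = 2.002396×10^8 km.
Circular speed at r₁: v₁ = √(μ/r₁) = √(1.327×10^11/3.42584×10^8) = 19.6812 km/s.
On the transfer ellipse at r₁, v² = μ(2/r − 1/a) gives v_a = √[μ(2/r₁ − 1/a_t)] = 10.5827 km/s.
First burn Δv₁ = |v_a − v₁| = 9.0985 km/s.
At r₂, v₂ = √(μ/r₂) = 47.8756 km/s.
Transfer-orbit speed at r₂: v_p = √[μ(2/r₂ − 1/a_t)] = 62.6214 km/s.
Second burn Δv₂ = |v₂ − v_p| = 14.746 km/s.
Total Δv = Δv₁ + Δv₂ = 23.84 km/s.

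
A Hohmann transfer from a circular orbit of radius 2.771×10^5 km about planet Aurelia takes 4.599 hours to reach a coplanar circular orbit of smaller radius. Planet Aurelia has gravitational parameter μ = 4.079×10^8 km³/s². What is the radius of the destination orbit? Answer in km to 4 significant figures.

r₂ = 1.721×10^5 km

Transfer time t = 4.599 hours = 16556.4 s, and t = π√(a_t³/μ).
So a_t = (μ t²/π²)^(1/3) = (4.079×10^8 × (16556.4)² / π²)^(1/3) = 2.2459×10^5 km.
Since a_t = (r₁ + r₂)/2, r₂ = 2a_t − r₁ = 2×2.2459×10^5 − 2.771×10^5 = 1.7208×10^5 km.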